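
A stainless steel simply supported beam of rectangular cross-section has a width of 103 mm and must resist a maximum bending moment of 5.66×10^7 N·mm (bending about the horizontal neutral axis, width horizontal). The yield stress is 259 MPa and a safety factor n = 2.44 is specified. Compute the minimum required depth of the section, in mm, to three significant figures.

h = 176 mm

σ_allow = 259/2.44 = 106.1 MPa.
For a rectangular section σ = 6M/(bh²), so h² = 6M/(b σ_allow) = 6×5.6600×10^7/(103×106.1) = 31060 mm².
h = 176.2 mm.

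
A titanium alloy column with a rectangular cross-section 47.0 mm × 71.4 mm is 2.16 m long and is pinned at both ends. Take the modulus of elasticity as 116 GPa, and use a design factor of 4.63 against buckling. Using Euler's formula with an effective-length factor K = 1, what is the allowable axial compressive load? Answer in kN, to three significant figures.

Buckling occurs about the weak axis: I_min = h·b³/12 = 71.4×47.0³/12 = 617700 mm⁴ (b = 47.0 mm is the smaller dimension).
Effective length L_e = KL = 1×2.16 m = 2160 mm.
Euler critical load P_cr = π²EI/L_e² = π²×116000×617700/2160² = 151600 N.
P_allow = P_cr/n = 151600/4.63 = 32740 N.

P_allow = 32.7 kN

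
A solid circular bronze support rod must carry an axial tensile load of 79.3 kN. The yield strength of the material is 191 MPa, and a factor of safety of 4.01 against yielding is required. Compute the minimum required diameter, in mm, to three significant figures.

d = 46.0 mm

Allowable stress σ_allow = 191/4.01 = 47.63 MPa.
Required area A = F/σ_allow = 79300/47.63 = 1665 mm².
A = πd²/4 → d = √(4A/π) = 46.04 mm.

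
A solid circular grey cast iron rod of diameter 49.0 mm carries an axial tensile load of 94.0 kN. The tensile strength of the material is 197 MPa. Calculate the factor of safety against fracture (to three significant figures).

A = πd²/4 = 1886 mm².
σ = F/A = 94000/1886 = 49.85 MPa.
n = 197/49.85 = 3.952.

n = 3.95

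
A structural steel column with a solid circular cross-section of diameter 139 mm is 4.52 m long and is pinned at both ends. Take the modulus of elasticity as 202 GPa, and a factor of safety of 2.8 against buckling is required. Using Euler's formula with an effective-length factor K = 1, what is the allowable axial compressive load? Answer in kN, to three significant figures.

P_allow = 639 kN

I = πd⁴/64 = π×139⁴/64 = 1.832×10^7 mm⁴.
Effective length L_e = KL = 1×4.52 m = 4520 mm.
Euler critical load P_cr = π²EI/L_e² = π²×202000×1.832×10^7/4520² = 1.788×10^6 N.
P_allow = P_cr/n = 1.788×10^6/2.8 = 638600 N.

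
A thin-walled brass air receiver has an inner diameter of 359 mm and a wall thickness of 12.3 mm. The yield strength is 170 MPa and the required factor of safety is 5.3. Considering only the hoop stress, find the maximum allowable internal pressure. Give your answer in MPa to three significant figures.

σ_allow = 170/5.3 = 32.08 MPa.
σ_h = pD/(2t) → p_allow = 2σ_allow t/D = 2×32.08×12.3/359 = 2.198 MPa.

p_allow = 2.20 MPa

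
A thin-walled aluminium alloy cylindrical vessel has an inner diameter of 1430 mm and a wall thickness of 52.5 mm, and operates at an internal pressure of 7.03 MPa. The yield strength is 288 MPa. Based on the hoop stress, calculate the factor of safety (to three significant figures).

σ_h = pD/(2t) = 7.03×1430/(2×52.5) = 95.74 MPa.
n = 288/95.74 = 3.008.

n = 3.01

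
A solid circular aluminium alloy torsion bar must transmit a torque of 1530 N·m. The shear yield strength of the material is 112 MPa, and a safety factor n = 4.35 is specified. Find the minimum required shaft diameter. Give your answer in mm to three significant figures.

d = 67.1 mm

Allowable shear stress τ_allow = 112/4.35 = 25.75 MPa.
For a solid shaft τ = 16T/(πd³), so d³ = 16T/(π τ_allow) = 16×1530000/(π×25.75) = 302600 mm³.
d = (302600)^(1/3) = 67.14 mm.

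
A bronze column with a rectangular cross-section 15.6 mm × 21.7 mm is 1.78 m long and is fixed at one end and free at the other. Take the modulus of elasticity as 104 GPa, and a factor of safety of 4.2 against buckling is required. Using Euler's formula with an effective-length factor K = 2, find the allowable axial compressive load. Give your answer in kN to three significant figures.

Buckling occurs about the weak axis: I_min = h·b³/12 = 21.7×15.6³/12 = 6865 mm⁴ (b = 15.6 mm is the smaller dimension).
Effective length L_e = KL = 2×1.78 m = 3560 mm.
Euler critical load P_cr = π²EI/L_e² = π²×104000×6865/3560² = 556.0 N.
P_allow = P_cr/n = 556.0/4.2 = 132.4 N.

P_allow = 0.132 kN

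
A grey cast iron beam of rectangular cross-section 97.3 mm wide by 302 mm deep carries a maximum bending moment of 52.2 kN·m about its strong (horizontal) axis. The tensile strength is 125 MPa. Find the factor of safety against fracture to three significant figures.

n = 3.54

Section modulus S = bh²/6 = 97.3×302²/6 = 1.479×10^6 mm³.
σ = M/S = 5.2200×10^7/1.479×10^6 = 35.29 MPa.
n = 125/35.29 = 3.542.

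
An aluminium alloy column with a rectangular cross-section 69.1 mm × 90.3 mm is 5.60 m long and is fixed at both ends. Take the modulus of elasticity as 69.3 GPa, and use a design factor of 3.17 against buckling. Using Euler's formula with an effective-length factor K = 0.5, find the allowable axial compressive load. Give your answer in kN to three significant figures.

Buckling occurs about the weak axis: I_min = h·b³/12 = 90.3×69.1³/12 = 2.483×10^6 mm⁴ (b = 69.1 mm is the smaller dimension).
Effective length L_e = KL = 0.5×5.60 m = 2800 mm.
Euler critical load P_cr = π²EI/L_e² = π²×69300×2.483×10^6/2800² = 216600 N.
P_allow = P_cr/n = 216600/3.17 = 68330 N.

P_allow = 68.3 kN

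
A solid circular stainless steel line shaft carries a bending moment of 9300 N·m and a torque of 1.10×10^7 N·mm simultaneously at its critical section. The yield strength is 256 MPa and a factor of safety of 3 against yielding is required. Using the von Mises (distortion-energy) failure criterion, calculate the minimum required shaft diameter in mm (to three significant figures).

σ_allow = σ_y/n = 256/3 = 85.33 MPa.
For a solid shaft σ_b = 32M/(πd³) and τ = 16T/(πd³), so the von Mises stress is σ' = (16/πd³)·√(4M²+3T²).
√(4M²+3T²) = √(4×(9.300×10^6)² + 3×(1.100×10^7)²) = 2.663×10^7 N·mm.
d³ = 16×2.663×10^7/(π×85.33) = 1.589×10^6 mm³.
d = 116.7 mm.

d = 117 mm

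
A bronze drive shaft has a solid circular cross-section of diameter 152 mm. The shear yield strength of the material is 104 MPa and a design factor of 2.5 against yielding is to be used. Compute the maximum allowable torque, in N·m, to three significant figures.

T_allow = 28700 N·m

τ_allow = 104/2.5 = 41.60 MPa.
For a solid shaft T_allow = τ_allow·πd³/16; πd³/16 = π×152³/16 = 689500 mm³.
T_allow = 41.60×689500 = 2.868×10^7 N·mm = 28680 N·m.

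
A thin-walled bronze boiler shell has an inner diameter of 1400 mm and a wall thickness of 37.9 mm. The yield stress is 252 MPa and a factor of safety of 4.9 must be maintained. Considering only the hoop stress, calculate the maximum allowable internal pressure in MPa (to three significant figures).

p_allow = 2.78 MPa

σ_allow = 252/4.9 = 51.43 MPa.
σ_h = pD/(2t) → p_allow = 2σ_allow t/D = 2×51.43×37.9/1400 = 2.784 MPa.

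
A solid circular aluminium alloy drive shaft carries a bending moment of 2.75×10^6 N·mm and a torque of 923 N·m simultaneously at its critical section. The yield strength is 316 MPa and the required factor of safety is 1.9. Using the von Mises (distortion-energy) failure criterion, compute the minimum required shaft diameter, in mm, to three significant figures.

d = 56.0 mm

σ_allow = σ_y/n = 316/1.9 = 166.3 MPa.
For a solid shaft σ_b = 32M/(πd³) and τ = 16T/(πd³), so the von Mises stress is σ' = (16/πd³)·√(4M²+3T²).
√(4M²+3T²) = √(4×(2.750×10^6)² + 3×(923000)²) = 5.728×10^6 N·mm.
d³ = 16×5.728×10^6/(π×166.3) = 175400 mm³.
d = 55.98 mm.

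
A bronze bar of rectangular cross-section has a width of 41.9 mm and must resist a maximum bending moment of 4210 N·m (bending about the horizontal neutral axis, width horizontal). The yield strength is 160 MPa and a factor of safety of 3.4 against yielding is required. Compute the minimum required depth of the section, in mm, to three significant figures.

h = 113 mm

σ_allow = 160/3.4 = 47.06 MPa.
For a rectangular section σ = 6M/(bh²), so h² = 6M/(b σ_allow) = 6×4210000/(41.9×47.06) = 12810 mm².
h = 113.2 mm.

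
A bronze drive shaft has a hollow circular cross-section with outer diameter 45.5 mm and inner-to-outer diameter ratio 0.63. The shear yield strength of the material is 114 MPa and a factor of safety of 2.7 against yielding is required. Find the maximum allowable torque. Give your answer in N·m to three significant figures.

τ_allow = 114/2.7 = 42.22 MPa.
For a hollow shaft T_allow = τ_allow·πd_o³(1−k⁴)/16 with 1−k⁴ = 0.8425, so πd_o³(1−k⁴)/16 = 15580 mm³.
T_allow = 42.22×15580 = 657900 N·mm = 657.9 N·m.

T_allow = 658 N·m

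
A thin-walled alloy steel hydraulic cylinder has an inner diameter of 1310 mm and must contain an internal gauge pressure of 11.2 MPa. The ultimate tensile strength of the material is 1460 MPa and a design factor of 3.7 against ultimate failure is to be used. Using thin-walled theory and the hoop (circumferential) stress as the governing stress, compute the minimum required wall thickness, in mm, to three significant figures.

σ_allow = 1460/3.7 = 394.6 MPa.
Hoop stress σ_h = pD/(2t), so t = pD/(2σ_allow) = 11.2×1310/(2×394.6) = 18.59 mm.

t = 18.6 mm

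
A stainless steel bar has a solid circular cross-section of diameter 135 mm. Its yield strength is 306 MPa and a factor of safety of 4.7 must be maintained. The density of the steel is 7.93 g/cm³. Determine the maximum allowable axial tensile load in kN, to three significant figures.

σ_allow = 306/4.7 = 65.11 MPa.
A = πd²/4 = π×135²/4 = 14310 mm².
F_allow = σ_allow × A = 65.11×14310 = 931900 N.

F_allow = 932 kN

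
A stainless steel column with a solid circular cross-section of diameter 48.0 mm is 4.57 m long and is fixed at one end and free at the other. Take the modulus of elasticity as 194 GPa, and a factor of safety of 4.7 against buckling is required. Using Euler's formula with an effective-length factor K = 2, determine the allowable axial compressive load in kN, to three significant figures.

P_allow = 1.27 kN

I = πd⁴/64 = π×48.0⁴/64 = 260600 mm⁴.
Effective length L_e = KL = 2×4.57 m = 9140 mm.
Euler critical load P_cr = π²EI/L_e² = π²×194000×260600/9140² = 5972 N.
P_allow = P_cr/n = 5972/4.7 = 1271 N.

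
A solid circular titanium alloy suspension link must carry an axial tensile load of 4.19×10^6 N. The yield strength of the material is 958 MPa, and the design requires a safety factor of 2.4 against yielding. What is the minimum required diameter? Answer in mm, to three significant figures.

d = 116 mm

Allowable stress σ_allow = 958/2.4 = 399.2 MPa.
Required area A = F/σ_allow = 4190000/399.2 = 10500 mm².
A = πd²/4 → d = √(4A/π) = 115.6 mm.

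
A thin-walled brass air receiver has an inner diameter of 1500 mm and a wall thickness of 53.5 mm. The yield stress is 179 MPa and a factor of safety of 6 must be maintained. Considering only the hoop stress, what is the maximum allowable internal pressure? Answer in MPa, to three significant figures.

p_allow = 2.13 MPa

σ_allow = 179/6 = 29.83 MPa.
σ_h = pD/(2t) → p_allow = 2σ_allow t/D = 2×29.83×53.5/1500 = 2.128 MPa.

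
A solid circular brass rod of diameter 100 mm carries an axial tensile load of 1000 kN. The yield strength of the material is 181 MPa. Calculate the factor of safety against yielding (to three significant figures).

n = 1.42

A = πd²/4 = 7854 mm².
σ = F/A = 1000000/7854 = 127.3 MPa.
n = 181/127.3 = 1.422.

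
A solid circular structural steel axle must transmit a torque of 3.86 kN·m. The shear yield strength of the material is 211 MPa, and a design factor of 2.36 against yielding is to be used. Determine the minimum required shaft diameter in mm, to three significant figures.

d = 60.4 mm

Allowable shear stress τ_allow = 211/2.36 = 89.41 MPa.
For a solid shaft τ = 16T/(πd³), so d³ = 16T/(π τ_allow) = 16×3860000/(π×89.41) = 219900 mm³.
d = (219900)^(1/3) = 60.36 mm.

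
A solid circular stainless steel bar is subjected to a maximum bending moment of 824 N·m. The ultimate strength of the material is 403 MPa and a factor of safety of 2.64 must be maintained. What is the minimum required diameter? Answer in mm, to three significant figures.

σ_allow = 403/2.64 = 152.7 MPa.
For a solid circular section σ = 32M/(πd³), so d³ = 32M/(π σ_allow) = 32×824000/(π×152.7) = 54980 mm³.
d = 38.03 mm.

d = 38.0 mm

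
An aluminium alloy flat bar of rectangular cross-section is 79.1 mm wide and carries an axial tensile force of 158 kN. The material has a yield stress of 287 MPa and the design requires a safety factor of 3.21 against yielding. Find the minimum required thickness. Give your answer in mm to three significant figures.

t = 22.3 mm

σ_allow = 287/3.21 = 89.41 MPa.
Required area A = F/σ_allow = 158000/89.41 = 1767 mm².
t = A/w = 1767/79.1 = 22.34 mm.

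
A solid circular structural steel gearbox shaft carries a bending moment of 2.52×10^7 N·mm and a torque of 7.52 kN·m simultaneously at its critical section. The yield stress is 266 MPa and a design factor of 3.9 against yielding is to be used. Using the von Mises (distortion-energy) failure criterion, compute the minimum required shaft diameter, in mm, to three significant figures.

d = 157 mm

σ_allow = σ_y/n = 266/3.9 = 68.21 MPa.
For a solid shaft σ_b = 32M/(πd³) and τ = 16T/(πd³), so the von Mises stress is σ' = (16/πd³)·√(4M²+3T²).
√(4M²+3T²) = √(4×(2.520×10^7)² + 3×(7.520×10^6)²) = 5.206×10^7 N·mm.
d³ = 16×5.206×10^7/(π×68.21) = 3.887×10^6 mm³.
d = 157.2 mm.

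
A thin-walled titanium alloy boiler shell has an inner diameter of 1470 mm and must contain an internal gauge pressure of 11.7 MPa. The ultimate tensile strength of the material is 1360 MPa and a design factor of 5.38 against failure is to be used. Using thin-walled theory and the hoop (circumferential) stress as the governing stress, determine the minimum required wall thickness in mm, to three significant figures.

t = 34.0 mm

σ_allow = 1360/5.38 = 252.8 MPa.
Hoop stress σ_h = pD/(2t), so t = pD/(2σ_allow) = 11.7×1470/(2×252.8) = 34.02 mm.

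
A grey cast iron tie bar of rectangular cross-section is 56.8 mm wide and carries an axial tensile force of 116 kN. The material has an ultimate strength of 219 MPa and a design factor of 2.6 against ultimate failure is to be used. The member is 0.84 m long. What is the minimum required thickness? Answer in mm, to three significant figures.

σ_allow = 219/2.6 = 84.23 MPa.
Required area A = F/σ_allow = 116000/84.23 = 1377 mm².
t = A/w = 1377/56.8 = 24.25 mm.

t = 24.2 mm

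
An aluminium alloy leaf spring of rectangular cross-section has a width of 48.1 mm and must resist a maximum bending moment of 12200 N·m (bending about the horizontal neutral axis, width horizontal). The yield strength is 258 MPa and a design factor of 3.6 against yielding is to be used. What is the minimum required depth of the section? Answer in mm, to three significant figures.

σ_allow = 258/3.6 = 71.67 MPa.
For a rectangular section σ = 6M/(bh²), so h² = 6M/(b σ_allow) = 6×1.2200×10^7/(48.1×71.67) = 21230 mm².
h = 145.7 mm.

h = 146 mm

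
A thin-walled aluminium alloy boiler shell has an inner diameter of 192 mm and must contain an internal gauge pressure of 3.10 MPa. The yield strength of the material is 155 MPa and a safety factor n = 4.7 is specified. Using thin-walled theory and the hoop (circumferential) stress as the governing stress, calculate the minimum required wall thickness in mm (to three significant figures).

t = 9.02 mm

σ_allow = 155/4.7 = 32.98 MPa.
Hoop stress σ_h = pD/(2t), so t = pD/(2σ_allow) = 3.10×192/(2×32.98) = 9.024 mm.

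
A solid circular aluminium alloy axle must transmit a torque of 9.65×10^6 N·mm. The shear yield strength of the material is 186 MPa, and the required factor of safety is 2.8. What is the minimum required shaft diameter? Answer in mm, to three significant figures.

d = 90.4 mm

Allowable shear stress τ_allow = 186/2.8 = 66.43 MPa.
For a solid shaft τ = 16T/(πd³), so d³ = 16T/(π τ_allow) = 16×9650000/(π×66.43) = 739800 mm³.
d = (739800)^(1/3) = 90.44 mm.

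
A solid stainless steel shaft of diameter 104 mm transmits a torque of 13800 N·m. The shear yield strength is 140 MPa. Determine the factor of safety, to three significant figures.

n = 2.24

τ = 16T/(πd³) = 16×1.3800×10^7/(π×104³) = 62.48 MPa.
n = τ_limit/τ = 140/62.48 = 2.241.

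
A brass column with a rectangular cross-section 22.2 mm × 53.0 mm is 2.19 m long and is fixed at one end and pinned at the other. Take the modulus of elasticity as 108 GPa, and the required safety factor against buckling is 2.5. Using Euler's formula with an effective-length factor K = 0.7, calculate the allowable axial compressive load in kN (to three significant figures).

P_allow = 8.77 kN

Buckling occurs about the weak axis: I_min = h·b³/12 = 53.0×22.2³/12 = 48320 mm⁴ (b = 22.2 mm is the smaller dimension).
Effective length L_e = KL = 0.7×2.19 m = 1533 mm.
Euler critical load P_cr = π²EI/L_e² = π²×108000×48320/1533² = 21920 N.
P_allow = P_cr/n = 21920/2.5 = 8767 N.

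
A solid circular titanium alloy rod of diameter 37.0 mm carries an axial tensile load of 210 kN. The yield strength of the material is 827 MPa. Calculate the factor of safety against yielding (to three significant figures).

A = πd²/4 = 1075 mm².
σ = F/A = 210000/1075 = 195.3 MPa.
n = 827/195.3 = 4.234.

n = 4.23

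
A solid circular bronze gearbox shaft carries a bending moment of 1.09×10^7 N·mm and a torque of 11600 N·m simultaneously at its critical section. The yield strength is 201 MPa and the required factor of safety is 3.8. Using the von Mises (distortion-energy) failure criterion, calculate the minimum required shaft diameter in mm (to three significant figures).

σ_allow = σ_y/n = 201/3.8 = 52.89 MPa.
For a solid shaft σ_b = 32M/(πd³) and τ = 16T/(πd³), so the von Mises stress is σ' = (16/πd³)·√(4M²+3T²).
√(4M²+3T²) = √(4×(1.090×10^7)² + 3×(1.160×10^7)²) = 2.965×10^7 N·mm.
d³ = 16×2.965×10^7/(π×52.89) = 2.855×10^6 mm³.
d = 141.9 mm.

d = 142 mm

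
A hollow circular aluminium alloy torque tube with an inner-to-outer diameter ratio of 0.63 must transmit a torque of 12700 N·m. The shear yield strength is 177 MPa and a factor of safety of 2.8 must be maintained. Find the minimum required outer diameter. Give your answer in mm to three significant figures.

d_o = 107 mm

τ_allow = 177/2.8 = 63.21 MPa.
For a hollow shaft τ = 16T/[πd_o³(1−k⁴)] with k = 0.63, so 1−k⁴ = 0.8425.
d_o³ = 16T/[π τ_allow (1−k⁴)] = 16×1.2700×10^7/(π×63.21×0.8425) = 1.215×10^6 mm³.
d_o = 106.7 mm.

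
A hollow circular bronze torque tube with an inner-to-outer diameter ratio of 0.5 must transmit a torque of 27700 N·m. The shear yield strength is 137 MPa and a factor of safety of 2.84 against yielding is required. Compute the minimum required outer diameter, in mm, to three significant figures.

τ_allow = 137/2.84 = 48.24 MPa.
For a hollow shaft τ = 16T/[πd_o³(1−k⁴)] with k = 0.5, so 1−k⁴ = 0.9375.
d_o³ = 16T/[π τ_allow (1−k⁴)] = 16×2.7700×10^7/(π×48.24×0.9375) = 3.119×10^6 mm³.
d_o = 146.1 mm.

d_o = 146 mm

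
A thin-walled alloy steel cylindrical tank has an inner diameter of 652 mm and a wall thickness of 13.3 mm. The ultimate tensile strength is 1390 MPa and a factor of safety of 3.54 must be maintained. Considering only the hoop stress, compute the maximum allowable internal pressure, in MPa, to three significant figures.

σ_allow = 1390/3.54 = 392.7 MPa.
σ_h = pD/(2t) → p_allow = 2σ_allow t/D = 2×392.7×13.3/652 = 16.02 MPa.

p_allow = 16.0 MPa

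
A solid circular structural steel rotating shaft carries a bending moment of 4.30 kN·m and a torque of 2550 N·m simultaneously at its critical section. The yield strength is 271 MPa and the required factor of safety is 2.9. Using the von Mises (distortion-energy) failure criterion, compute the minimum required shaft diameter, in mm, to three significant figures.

σ_allow = σ_y/n = 271/2.9 = 93.45 MPa.
For a solid shaft σ_b = 32M/(πd³) and τ = 16T/(πd³), so the von Mises stress is σ' = (16/πd³)·√(4M²+3T²).
√(4M²+3T²) = √(4×(4.300×10^6)² + 3×(2.550×10^6)²) = 9.668×10^6 N·mm.
d³ = 16×9.668×10^6/(π×93.45) = 526900 mm³.
d = 80.77 mm.

d = 80.8 mm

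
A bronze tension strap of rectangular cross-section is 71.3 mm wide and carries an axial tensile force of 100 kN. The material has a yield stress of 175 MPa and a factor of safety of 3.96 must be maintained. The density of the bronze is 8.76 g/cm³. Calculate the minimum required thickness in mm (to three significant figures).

t = 31.7 mm

σ_allow = 175/3.96 = 44.19 MPa.
Required area A = F/σ_allow = 100000/44.19 = 2263 mm².
t = A/w = 2263/71.3 = 31.74 mm.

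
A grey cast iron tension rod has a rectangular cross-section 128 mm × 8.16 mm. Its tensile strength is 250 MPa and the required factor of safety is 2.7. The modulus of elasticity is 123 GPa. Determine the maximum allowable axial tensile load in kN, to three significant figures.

σ_allow = 250/2.7 = 92.59 MPa.
A = 128×8.16 = 1044 mm².
F_allow = σ_allow × A = 92.59×1044 = 96710 N.

F_allow = 96.7 kN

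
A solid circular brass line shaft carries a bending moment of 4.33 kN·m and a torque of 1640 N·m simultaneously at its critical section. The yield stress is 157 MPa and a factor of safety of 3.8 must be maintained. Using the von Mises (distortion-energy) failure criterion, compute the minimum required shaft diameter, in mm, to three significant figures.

σ_allow = σ_y/n = 157/3.8 = 41.32 MPa.
For a solid shaft σ_b = 32M/(πd³) and τ = 16T/(πd³), so the von Mises stress is σ' = (16/πd³)·√(4M²+3T²).
√(4M²+3T²) = √(4×(4.330×10^6)² + 3×(1.640×10^6)²) = 9.114×10^6 N·mm.
d³ = 16×9.114×10^6/(π×41.32) = 1.123×10^6 mm³.
d = 104.0 mm.

d = 104 mm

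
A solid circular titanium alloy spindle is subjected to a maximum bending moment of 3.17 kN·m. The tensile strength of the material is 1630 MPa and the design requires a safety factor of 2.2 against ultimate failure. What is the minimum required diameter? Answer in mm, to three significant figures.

σ_allow = 1630/2.2 = 740.9 MPa.
For a solid circular section σ = 32M/(πd³), so d³ = 32M/(π σ_allow) = 32×3170000/(π×740.9) = 43580 mm³.
d = 35.19 mm.

d = 35.2 mm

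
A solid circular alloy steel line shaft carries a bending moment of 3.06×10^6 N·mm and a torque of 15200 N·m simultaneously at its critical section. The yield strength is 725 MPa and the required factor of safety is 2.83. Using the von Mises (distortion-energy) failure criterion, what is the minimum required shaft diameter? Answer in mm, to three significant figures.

d = 81.3 mm

σ_allow = σ_y/n = 725/2.83 = 256.2 MPa.
For a solid shaft σ_b = 32M/(πd³) and τ = 16T/(πd³), so the von Mises stress is σ' = (16/πd³)·√(4M²+3T²).
√(4M²+3T²) = √(4×(3.060×10^6)² + 3×(1.520×10^7)²) = 2.703×10^7 N·mm.
d³ = 16×2.703×10^7/(π×256.2) = 537300 mm³.
d = 81.30 mm.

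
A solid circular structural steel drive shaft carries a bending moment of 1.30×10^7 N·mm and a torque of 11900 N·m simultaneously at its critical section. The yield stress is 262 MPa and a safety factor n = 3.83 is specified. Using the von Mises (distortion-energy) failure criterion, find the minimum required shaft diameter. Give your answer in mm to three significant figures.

d = 135 mm

σ_allow = σ_y/n = 262/3.83 = 68.41 MPa.
For a solid shaft σ_b = 32M/(πd³) and τ = 16T/(πd³), so the von Mises stress is σ' = (16/πd³)·√(4M²+3T²).
√(4M²+3T²) = √(4×(1.300×10^7)² + 3×(1.190×10^7)²) = 3.318×10^7 N·mm.
d³ = 16×3.318×10^7/(π×68.41) = 2.470×10^6 mm³.
d = 135.2 mm.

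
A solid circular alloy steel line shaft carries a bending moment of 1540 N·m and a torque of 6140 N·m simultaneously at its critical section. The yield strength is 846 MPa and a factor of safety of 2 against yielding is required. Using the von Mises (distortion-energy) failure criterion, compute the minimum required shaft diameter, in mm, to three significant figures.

d = 51.1 mm

σ_allow = σ_y/n = 846/2 = 423.0 MPa.
For a solid shaft σ_b = 32M/(πd³) and τ = 16T/(πd³), so the von Mises stress is σ' = (16/πd³)·√(4M²+3T²).
√(4M²+3T²) = √(4×(1.540×10^6)² + 3×(6.140×10^6)²) = 1.107×10^7 N·mm.
d³ = 16×1.107×10^7/(π×423.0) = 133300 mm³.
d = 51.08 mm.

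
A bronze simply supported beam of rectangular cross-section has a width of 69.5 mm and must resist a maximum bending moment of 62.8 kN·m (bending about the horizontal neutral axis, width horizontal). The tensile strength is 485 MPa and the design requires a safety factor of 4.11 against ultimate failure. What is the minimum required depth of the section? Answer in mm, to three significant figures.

σ_allow = 485/4.11 = 118.0 MPa.
For a rectangular section σ = 6M/(bh²), so h² = 6M/(b σ_allow) = 6×6.2800×10^7/(69.5×118.0) = 45940 mm².
h = 214.3 mm.

h = 214 mm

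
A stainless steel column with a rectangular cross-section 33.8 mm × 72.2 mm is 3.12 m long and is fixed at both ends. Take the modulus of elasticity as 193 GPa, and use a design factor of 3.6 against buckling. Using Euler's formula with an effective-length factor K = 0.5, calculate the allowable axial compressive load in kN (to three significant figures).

P_allow = 50.5 kN

Buckling occurs about the weak axis: I_min = h·b³/12 = 72.2×33.8³/12 = 232300 mm⁴ (b = 33.8 mm is the smaller dimension).
Effective length L_e = KL = 0.5×3.12 m = 1560 mm.
Euler critical load P_cr = π²EI/L_e² = π²×193000×232300/1560² = 181900 N.
P_allow = P_cr/n = 181900/3.6 = 50510 N.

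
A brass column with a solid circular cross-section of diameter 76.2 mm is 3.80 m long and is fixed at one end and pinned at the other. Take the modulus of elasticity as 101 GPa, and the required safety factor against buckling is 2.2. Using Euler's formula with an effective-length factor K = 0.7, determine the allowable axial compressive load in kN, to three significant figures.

P_allow = 106 kN

I = πd⁴/64 = π×76.2⁴/64 = 1.655×10^6 mm⁴.
Effective length L_e = KL = 0.7×3.80 m = 2660 mm.
Euler critical load P_cr = π²EI/L_e² = π²×101000×1.655×10^6/2660² = 233200 N.
P_allow = P_cr/n = 233200/2.2 = 106000 N.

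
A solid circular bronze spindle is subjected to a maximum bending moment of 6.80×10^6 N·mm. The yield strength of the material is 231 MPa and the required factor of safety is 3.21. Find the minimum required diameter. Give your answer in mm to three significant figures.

σ_allow = 231/3.21 = 71.96 MPa.
For a solid circular section σ = 32M/(πd³), so d³ = 32M/(π σ_allow) = 32×6800000/(π×71.96) = 962500 mm³.
d = 98.73 mm.

d = 98.7 mm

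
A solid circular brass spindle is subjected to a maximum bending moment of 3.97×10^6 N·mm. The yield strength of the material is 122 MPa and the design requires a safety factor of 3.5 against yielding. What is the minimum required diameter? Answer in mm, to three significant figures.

d = 105 mm

σ_allow = 122/3.5 = 34.86 MPa.
For a solid circular section σ = 32M/(πd³), so d³ = 32M/(π σ_allow) = 32×3970000/(π×34.86) = 1.160×10^6 mm³.
d = 105.1 mm.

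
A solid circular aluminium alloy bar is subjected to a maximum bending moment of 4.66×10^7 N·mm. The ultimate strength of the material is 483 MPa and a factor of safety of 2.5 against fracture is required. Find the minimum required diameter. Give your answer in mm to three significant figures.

d = 135 mm

σ_allow = 483/2.5 = 193.2 MPa.
For a solid circular section σ = 32M/(πd³), so d³ = 32M/(π σ_allow) = 32×4.6600×10^7/(π×193.2) = 2.457×10^6 mm³.
d = 134.9 mm.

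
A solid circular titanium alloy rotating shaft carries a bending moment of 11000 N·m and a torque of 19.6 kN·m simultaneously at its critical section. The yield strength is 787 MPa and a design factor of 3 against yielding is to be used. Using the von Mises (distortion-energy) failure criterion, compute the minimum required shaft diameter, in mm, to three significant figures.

d = 92.3 mm

σ_allow = σ_y/n = 787/3 = 262.3 MPa.
For a solid shaft σ_b = 32M/(πd³) and τ = 16T/(πd³), so the von Mises stress is σ' = (16/πd³)·√(4M²+3T²).
√(4M²+3T²) = √(4×(1.100×10^7)² + 3×(1.960×10^7)²) = 4.045×10^7 N·mm.
d³ = 16×4.045×10^7/(π×262.3) = 785400 mm³.
d = 92.26 mm.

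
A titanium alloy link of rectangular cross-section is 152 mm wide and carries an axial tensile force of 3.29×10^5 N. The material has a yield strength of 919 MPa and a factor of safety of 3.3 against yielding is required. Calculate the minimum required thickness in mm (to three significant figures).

σ_allow = 919/3.3 = 278.5 MPa.
Required area A = F/σ_allow = 329000/278.5 = 1181 mm².
t = A/w = 1181/152 = 7.772 mm.

t = 7.77 mm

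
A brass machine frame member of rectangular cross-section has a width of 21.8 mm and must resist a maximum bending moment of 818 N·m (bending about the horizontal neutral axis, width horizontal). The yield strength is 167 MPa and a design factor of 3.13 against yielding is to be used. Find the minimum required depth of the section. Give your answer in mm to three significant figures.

h = 65.0 mm

σ_allow = 167/3.13 = 53.35 MPa.
For a rectangular section σ = 6M/(bh²), so h² = 6M/(b σ_allow) = 6×818000/(21.8×53.35) = 4220 mm².
h = 64.96 mm.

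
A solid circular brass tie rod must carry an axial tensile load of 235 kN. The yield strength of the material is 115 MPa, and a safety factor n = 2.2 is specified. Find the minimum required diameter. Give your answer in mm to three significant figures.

Allowable stress σ_allow = 115/2.2 = 52.27 MPa.
Required area A = F/σ_allow = 235000/52.27 = 4496 mm².
A = πd²/4 → d = √(4A/π) = 75.66 mm.

d = 75.7 mm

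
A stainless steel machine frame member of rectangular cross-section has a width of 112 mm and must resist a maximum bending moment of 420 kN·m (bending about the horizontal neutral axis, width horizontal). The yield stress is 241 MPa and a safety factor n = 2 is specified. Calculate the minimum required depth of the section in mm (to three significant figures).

h = 432 mm

σ_allow = 241/2 = 120.5 MPa.
For a rectangular section σ = 6M/(bh²), so h² = 6M/(b σ_allow) = 6×4.2000×10^8/(112×120.5) = 186700 mm².
h = 432.1 mm.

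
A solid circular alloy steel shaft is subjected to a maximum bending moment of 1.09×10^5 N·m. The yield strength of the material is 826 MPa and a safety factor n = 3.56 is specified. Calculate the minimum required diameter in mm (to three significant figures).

σ_allow = 826/3.56 = 232.0 MPa.
For a solid circular section σ = 32M/(πd³), so d³ = 32M/(π σ_allow) = 32×1.0900×10^8/(π×232.0) = 4.785×10^6 mm³.
d = 168.5 mm.

d = 169 mm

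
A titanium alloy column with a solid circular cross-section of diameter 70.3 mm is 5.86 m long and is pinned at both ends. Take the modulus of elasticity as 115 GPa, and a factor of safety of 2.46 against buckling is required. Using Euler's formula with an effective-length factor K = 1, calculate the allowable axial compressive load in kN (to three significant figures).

P_allow = 16.1 kN

I = πd⁴/64 = π×70.3⁴/64 = 1.199×10^6 mm⁴.
Effective length L_e = KL = 1×5.86 m = 5860 mm.
Euler critical load P_cr = π²EI/L_e² = π²×115000×1.199×10^6/5860² = 39630 N.
P_allow = P_cr/n = 39630/2.46 = 16110 N.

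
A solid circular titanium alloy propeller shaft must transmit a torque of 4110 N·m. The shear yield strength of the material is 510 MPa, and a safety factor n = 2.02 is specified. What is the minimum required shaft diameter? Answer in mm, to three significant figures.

Allowable shear stress τ_allow = 510/2.02 = 252.5 MPa.
For a solid shaft τ = 16T/(πd³), so d³ = 16T/(π τ_allow) = 16×4110000/(π×252.5) = 82910 mm³.
d = (82910)^(1/3) = 43.60 mm.

d = 43.6 mm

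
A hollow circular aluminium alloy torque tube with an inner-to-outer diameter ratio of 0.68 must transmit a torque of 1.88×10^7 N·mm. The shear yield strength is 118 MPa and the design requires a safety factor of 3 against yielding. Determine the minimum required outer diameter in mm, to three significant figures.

d_o = 146 mm

τ_allow = 118/3 = 39.33 MPa.
For a hollow shaft τ = 16T/[πd_o³(1−k⁴)] with k = 0.68, so 1−k⁴ = 0.7862.
d_o³ = 16T/[π τ_allow (1−k⁴)] = 16×1.8800×10^7/(π×39.33×0.7862) = 3.096×10^6 mm³.
d_o = 145.8 mm.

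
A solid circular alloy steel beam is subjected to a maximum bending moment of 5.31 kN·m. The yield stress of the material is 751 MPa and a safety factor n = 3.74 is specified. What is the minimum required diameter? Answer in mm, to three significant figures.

d = 64.6 mm

σ_allow = 751/3.74 = 200.8 MPa.
For a solid circular section σ = 32M/(πd³), so d³ = 32M/(π σ_allow) = 32×5310000/(π×200.8) = 269400 mm³.
d = 64.58 mm.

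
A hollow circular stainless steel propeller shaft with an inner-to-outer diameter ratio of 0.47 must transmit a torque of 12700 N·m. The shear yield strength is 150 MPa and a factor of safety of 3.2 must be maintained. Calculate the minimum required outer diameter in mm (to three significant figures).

τ_allow = 150/3.2 = 46.88 MPa.
For a hollow shaft τ = 16T/[πd_o³(1−k⁴)] with k = 0.47, so 1−k⁴ = 0.9512.
d_o³ = 16T/[π τ_allow (1−k⁴)] = 16×1.2700×10^7/(π×46.88×0.9512) = 1.451×10^6 mm³.
d_o = 113.2 mm.

d_o = 113 mm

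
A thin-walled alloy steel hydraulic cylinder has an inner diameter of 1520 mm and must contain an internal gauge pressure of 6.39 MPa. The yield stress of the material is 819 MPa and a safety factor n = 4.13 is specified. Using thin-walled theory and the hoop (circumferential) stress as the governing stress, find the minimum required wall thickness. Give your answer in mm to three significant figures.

t = 24.5 mm

σ_allow = 819/4.13 = 198.3 MPa.
Hoop stress σ_h = pD/(2t), so t = pD/(2σ_allow) = 6.39×1520/(2×198.3) = 24.49 mm.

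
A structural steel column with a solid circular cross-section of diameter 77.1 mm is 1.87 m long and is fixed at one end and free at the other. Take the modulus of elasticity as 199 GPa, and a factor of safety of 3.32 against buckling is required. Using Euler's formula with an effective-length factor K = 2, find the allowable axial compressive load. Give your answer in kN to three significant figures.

I = πd⁴/64 = π×77.1⁴/64 = 1.735×10^6 mm⁴.
Effective length L_e = KL = 2×1.87 m = 3740 mm.
Euler critical load P_cr = π²EI/L_e² = π²×199000×1.735×10^6/3740² = 243600 N.
P_allow = P_cr/n = 243600/3.32 = 73360 N.

P_allow = 73.4 kN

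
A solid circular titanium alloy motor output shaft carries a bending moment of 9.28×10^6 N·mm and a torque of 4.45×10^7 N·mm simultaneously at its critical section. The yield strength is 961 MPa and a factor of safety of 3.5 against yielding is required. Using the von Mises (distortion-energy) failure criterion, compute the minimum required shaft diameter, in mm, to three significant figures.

d = 114 mm

σ_allow = σ_y/n = 961/3.5 = 274.6 MPa.
For a solid shaft σ_b = 32M/(πd³) and τ = 16T/(πd³), so the von Mises stress is σ' = (16/πd³)·√(4M²+3T²).
√(4M²+3T²) = √(4×(9.280×10^6)² + 3×(4.450×10^7)²) = 7.928×10^7 N·mm.
d³ = 16×7.928×10^7/(π×274.6) = 1.471×10^6 mm³.
d = 113.7 mm.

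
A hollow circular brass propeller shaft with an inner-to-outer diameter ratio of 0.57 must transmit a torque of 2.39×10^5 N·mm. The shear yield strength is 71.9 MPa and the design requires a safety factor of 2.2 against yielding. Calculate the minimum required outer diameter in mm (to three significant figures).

τ_allow = 71.9/2.2 = 32.68 MPa.
For a hollow shaft τ = 16T/[πd_o³(1−k⁴)] with k = 0.57, so 1−k⁴ = 0.8944.
d_o³ = 16T/[π τ_allow (1−k⁴)] = 16×239000/(π×32.68×0.8944) = 41640 mm³.
d_o = 34.66 mm.

d_o = 34.7 mm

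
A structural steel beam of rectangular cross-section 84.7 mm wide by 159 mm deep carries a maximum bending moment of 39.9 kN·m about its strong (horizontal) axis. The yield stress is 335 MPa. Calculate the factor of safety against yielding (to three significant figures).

n = 3.00

Section modulus S = bh²/6 = 84.7×159²/6 = 356900 mm³.
σ = M/S = 3.9900×10^7/356900 = 111.8 MPa.
n = 335/111.8 = 2.996.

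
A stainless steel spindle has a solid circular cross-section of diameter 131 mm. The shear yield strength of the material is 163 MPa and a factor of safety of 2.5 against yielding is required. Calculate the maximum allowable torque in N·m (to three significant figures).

T_allow = 28800 N·m

τ_allow = 163/2.5 = 65.20 MPa.
For a solid shaft T_allow = τ_allow·πd³/16; πd³/16 = π×131³/16 = 441400 mm³.
T_allow = 65.20×441400 = 2.878×10^7 N·mm = 28780 N·m.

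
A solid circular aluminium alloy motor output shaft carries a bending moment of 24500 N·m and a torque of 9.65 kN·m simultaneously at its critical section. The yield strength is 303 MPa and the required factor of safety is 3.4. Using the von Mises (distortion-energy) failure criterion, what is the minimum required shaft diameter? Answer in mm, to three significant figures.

d = 144 mm

σ_allow = σ_y/n = 303/3.4 = 89.12 MPa.
For a solid shaft σ_b = 32M/(πd³) and τ = 16T/(πd³), so the von Mises stress is σ' = (16/πd³)·√(4M²+3T²).
√(4M²+3T²) = √(4×(2.450×10^7)² + 3×(9.650×10^6)²) = 5.177×10^7 N·mm.
d³ = 16×5.177×10^7/(π×89.12) = 2.959×10^6 mm³.
d = 143.6 mm.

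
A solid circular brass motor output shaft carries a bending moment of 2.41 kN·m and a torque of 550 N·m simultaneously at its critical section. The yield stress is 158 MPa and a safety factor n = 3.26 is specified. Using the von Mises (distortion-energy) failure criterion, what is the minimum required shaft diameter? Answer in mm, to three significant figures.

d = 80.2 mm

σ_allow = σ_y/n = 158/3.26 = 48.47 MPa.
For a solid shaft σ_b = 32M/(πd³) and τ = 16T/(πd³), so the von Mises stress is σ' = (16/πd³)·√(4M²+3T²).
√(4M²+3T²) = √(4×(2.410×10^6)² + 3×(550000)²) = 4.913×10^6 N·mm.
d³ = 16×4.913×10^6/(π×48.47) = 516300 mm³.
d = 80.22 mm.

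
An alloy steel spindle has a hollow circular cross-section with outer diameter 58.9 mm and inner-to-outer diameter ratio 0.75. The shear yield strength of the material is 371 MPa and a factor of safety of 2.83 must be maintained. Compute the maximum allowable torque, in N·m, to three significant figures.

τ_allow = 371/2.83 = 131.1 MPa.
For a hollow shaft T_allow = τ_allow·πd_o³(1−k⁴)/16 with 1−k⁴ = 0.6836, so πd_o³(1−k⁴)/16 = 27430 mm³.
T_allow = 131.1×27430 = 3.596×10^6 N·mm = 3596 N·m.

T_allow = 3600 N·m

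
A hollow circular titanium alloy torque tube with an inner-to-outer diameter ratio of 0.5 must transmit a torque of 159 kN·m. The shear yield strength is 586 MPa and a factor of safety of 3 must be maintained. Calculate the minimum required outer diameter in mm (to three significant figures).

d_o = 164 mm

τ_allow = 586/3 = 195.3 MPa.
For a hollow shaft τ = 16T/[πd_o³(1−k⁴)] with k = 0.5, so 1−k⁴ = 0.9375.
d_o³ = 16T/[π τ_allow (1−k⁴)] = 16×1.5900×10^8/(π×195.3×0.9375) = 4.422×10^6 mm³.
d_o = 164.1 mm.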